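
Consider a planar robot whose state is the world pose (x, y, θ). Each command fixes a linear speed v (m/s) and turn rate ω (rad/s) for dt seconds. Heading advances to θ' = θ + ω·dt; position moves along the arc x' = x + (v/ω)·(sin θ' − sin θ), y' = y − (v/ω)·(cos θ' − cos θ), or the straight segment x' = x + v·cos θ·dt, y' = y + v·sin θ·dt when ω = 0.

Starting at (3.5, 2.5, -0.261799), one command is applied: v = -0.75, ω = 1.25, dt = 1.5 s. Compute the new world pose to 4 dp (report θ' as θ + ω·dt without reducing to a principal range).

(2.7452, 1.8950, 1.6132)

θ' = -0.2618 + 1.25·1.5 = 1.6132
R = v/ω = -0.75/1.25 = -0.6000
x' = 3.5 + -0.6000·(sin 1.6132 − sin -0.2618) = 2.7452
y' = 2.5 − -0.6000·(cos 1.6132 − cos -0.2618) = 1.8950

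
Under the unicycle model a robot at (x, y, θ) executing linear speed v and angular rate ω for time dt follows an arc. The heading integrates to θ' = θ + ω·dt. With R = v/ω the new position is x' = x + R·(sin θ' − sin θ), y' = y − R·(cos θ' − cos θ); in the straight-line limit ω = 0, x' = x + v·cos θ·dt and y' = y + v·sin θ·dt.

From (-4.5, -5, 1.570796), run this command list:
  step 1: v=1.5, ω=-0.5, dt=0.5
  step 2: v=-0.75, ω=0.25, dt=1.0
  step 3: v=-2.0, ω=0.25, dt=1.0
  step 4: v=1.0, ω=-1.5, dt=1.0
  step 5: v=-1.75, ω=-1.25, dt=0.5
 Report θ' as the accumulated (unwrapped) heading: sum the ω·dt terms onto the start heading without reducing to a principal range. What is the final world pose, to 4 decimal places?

step 1: θ'=1.3208 (R=-3.0000) → pose (-4.4067, -4.2578, 1.3208)
step 2: θ'=1.5708 (R=-3.0000) → pose (-4.5000, -5.0000, 1.5708)
step 3: θ'=1.8208 (R=-8.0000) → pose (-4.2513, -6.9792, 1.8208)
step 4: θ'=0.3208 (R=-0.6667) → pose (-3.8156, -6.1816, 0.3208)
step 5: θ'=-0.3042 (R=1.4000) → pose (-4.6764, -6.1888, -0.3042)

(-4.6764, -6.1888, -0.3042)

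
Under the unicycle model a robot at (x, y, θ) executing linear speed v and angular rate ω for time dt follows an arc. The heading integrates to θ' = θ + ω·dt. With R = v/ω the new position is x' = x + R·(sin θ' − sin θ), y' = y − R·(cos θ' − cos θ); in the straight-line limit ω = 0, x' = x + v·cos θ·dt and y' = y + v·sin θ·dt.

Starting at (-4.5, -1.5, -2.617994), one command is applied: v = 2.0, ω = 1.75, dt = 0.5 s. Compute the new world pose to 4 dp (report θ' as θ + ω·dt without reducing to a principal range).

(-5.0545, -2.2939, -1.7430)

θ' = -2.6180 + 1.75·0.5 = -1.7430
R = v/ω = 2.0/1.75 = 1.1429
x' = -4.5 + 1.1429·(sin -1.7430 − sin -2.6180) = -5.0545
y' = -1.5 − 1.1429·(cos -1.7430 − cos -2.6180) = -2.2939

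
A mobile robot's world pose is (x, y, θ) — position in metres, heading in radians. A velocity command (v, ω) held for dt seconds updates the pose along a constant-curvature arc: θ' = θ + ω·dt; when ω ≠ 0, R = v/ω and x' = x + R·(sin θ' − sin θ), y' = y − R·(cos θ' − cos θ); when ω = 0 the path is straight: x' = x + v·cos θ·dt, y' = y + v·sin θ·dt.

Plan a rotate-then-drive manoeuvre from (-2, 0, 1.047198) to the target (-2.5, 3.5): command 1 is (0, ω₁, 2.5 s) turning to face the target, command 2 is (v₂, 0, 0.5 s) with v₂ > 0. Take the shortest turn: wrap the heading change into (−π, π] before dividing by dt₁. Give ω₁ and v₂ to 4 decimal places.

ω₁ = 0.2662, v₂ = 7.0711

heading to target = atan2(3.5−0, -2.5−-2) = 1.7127
Δθ = wrap(1.7127 − 1.0472) = 0.6655; ω₁ = Δθ/dt₁ = 0.2662
distance = √((-2.5−-2)² + (3.5−0)²) = 3.5355; v₂ = distance/dt₂ = 7.0711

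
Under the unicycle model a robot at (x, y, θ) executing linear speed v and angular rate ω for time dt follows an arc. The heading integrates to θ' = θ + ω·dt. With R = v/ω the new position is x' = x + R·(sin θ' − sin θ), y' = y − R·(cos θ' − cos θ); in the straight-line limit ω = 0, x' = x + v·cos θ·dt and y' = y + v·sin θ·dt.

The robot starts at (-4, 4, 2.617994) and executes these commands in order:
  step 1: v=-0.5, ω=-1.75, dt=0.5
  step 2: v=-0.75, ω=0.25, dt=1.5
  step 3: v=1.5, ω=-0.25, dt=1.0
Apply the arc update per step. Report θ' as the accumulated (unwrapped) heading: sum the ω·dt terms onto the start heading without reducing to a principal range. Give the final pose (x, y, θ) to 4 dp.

step 1: θ'=1.7430 (R=0.2857) → pose (-3.8614, 3.8015, 1.7430)
step 2: θ'=2.1180 (R=-3.0000) → pose (-3.4677, 2.7547, 2.1180)
step 3: θ'=1.8680 (R=-6.0000) → pose (-4.0807, 4.1194, 1.8680)

(-4.0807, 4.1194, 1.8680)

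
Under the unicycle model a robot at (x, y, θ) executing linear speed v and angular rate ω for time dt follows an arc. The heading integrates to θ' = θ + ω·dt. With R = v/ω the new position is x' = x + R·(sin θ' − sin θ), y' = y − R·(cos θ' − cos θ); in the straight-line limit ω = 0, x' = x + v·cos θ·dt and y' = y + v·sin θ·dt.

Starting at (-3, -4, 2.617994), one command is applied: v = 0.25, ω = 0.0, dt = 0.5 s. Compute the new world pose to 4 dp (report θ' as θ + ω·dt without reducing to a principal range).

(-3.1083, -3.9375, 2.6180)

θ' = 2.6180 + 0.0·0.5 = 2.6180
ω = 0 → straight: x' = -3 + 0.25·cos(2.6180)·0.5 = -3.1083
y' = -4 + 0.25·sin(2.6180)·0.5 = -3.9375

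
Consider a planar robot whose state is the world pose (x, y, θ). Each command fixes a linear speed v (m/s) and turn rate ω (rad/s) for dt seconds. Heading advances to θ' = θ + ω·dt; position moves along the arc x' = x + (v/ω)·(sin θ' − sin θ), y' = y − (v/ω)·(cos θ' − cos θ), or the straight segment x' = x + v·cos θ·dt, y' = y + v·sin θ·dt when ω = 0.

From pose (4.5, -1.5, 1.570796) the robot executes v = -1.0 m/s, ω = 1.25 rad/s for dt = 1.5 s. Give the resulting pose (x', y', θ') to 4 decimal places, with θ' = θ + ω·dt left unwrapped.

(5.5396, -2.2633, 3.4458)

θ' = 1.5708 + 1.25·1.5 = 3.4458
R = v/ω = -1.0/1.25 = -0.8000
x' = 4.5 + -0.8000·(sin 3.4458 − sin 1.5708) = 5.5396
y' = -1.5 − -0.8000·(cos 3.4458 − cos 1.5708) = -2.2633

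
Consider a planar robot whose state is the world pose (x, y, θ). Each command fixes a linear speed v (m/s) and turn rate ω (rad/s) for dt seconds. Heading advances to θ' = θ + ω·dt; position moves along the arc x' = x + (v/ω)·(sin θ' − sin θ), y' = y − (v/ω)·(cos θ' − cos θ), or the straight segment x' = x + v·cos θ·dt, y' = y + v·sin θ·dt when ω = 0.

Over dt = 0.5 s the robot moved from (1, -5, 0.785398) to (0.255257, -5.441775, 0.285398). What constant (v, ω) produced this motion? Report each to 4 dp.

Δθ = 0.285398 − 0.785398 = -0.500000
ω = Δθ/dt = -0.500000/0.5 = -1.0000
R = Δx/(sin θ' − sin θ) = 1.7500
v = R·ω = 1.7500·-1.0000 = -1.7500

v = -1.7500, ω = -1.0000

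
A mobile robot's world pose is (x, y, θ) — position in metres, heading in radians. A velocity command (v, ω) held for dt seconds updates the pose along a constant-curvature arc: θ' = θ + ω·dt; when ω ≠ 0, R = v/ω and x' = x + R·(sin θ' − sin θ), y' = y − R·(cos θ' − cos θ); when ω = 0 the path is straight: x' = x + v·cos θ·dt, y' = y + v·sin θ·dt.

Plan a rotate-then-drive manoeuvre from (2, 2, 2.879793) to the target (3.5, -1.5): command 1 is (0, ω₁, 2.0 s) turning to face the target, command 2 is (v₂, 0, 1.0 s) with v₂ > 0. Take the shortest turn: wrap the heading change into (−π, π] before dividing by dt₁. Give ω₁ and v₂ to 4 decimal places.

heading to target = atan2(-1.5−2, 3.5−2) = -1.1659
Δθ = wrap(-1.1659 − 2.8798) = 2.2375; ω₁ = Δθ/dt₁ = 1.1187
distance = √((3.5−2)² + (-1.5−2)²) = 3.8079; v₂ = distance/dt₂ = 3.8079

ω₁ = 1.1187, v₂ = 3.8079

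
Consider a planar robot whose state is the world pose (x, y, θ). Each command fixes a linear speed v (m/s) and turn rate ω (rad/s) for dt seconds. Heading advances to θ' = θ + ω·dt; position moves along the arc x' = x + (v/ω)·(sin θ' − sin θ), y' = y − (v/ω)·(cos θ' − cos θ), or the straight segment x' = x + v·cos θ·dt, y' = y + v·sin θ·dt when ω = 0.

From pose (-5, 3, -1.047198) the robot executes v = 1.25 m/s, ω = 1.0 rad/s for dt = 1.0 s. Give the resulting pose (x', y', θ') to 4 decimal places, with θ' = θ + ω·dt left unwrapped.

(-3.9764, 2.3764, -0.0472)

θ' = -1.0472 + 1.0·1.0 = -0.0472
R = v/ω = 1.25/1.0 = 1.2500
x' = -5 + 1.2500·(sin -0.0472 − sin -1.0472) = -3.9764
y' = 3 − 1.2500·(cos -0.0472 − cos -1.0472) = 2.3764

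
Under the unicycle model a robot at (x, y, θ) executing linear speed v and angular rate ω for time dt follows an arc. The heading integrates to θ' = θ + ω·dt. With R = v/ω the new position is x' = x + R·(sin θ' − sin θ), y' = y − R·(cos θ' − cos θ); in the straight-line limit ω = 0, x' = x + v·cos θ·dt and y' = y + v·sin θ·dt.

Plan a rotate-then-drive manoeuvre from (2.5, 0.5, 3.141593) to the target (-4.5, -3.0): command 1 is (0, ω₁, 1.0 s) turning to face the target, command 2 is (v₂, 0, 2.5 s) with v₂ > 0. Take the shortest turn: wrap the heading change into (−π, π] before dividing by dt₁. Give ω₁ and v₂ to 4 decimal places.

ω₁ = 0.4636, v₂ = 3.1305

heading to target = atan2(-3−0.5, -4.5−2.5) = -2.6779
Δθ = wrap(-2.6779 − 3.1416) = 0.4636; ω₁ = Δθ/dt₁ = 0.4636
distance = √((-4.5−2.5)² + (-3−0.5)²) = 7.8262; v₂ = distance/dt₂ = 3.1305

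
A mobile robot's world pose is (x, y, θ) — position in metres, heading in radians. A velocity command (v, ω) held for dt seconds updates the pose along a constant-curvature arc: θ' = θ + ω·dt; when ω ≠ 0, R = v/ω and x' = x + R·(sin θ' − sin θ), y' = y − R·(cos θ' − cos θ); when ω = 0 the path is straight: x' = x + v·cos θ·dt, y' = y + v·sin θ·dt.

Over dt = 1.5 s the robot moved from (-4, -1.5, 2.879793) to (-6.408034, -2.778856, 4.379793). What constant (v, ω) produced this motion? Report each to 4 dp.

Δθ = 4.379793 − 2.879793 = 1.500000
ω = Δθ/dt = 1.500000/1.5 = 1.0000
R = Δx/(sin θ' − sin θ) = 2.0000
v = R·ω = 2.0000·1.0000 = 2.0000

v = 2.0000, ω = 1.0000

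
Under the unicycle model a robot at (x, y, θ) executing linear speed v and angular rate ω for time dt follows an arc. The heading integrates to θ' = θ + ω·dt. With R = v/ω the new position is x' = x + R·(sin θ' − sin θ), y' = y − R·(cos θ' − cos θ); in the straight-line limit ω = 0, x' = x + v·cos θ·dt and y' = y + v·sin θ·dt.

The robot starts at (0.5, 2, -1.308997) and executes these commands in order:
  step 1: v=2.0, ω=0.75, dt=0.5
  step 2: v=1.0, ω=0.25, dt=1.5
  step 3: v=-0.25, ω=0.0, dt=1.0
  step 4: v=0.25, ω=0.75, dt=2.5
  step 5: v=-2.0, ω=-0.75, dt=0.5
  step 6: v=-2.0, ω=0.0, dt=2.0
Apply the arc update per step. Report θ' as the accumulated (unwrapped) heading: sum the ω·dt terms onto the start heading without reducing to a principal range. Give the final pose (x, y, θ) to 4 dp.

step 1: θ'=-0.9340 (R=2.6667) → pose (0.9318, 1.1045, -0.9340)
step 2: θ'=-0.5590 (R=4.0000) → pose (2.0265, 0.0919, -0.5590)
step 3: θ'=-0.5590 (straight) → pose (1.8145, 0.2245, -0.5590)
step 4: θ'=1.3160 (R=0.3333) → pose (2.3139, 0.4230, 1.3160)
step 5: θ'=0.9410 (R=2.6667) → pose (1.8884, -0.4755, 0.9410)
step 6: θ'=0.9410 (straight) → pose (-0.4676, -3.7081, 0.9410)

(-0.4676, -3.7081, 0.9410)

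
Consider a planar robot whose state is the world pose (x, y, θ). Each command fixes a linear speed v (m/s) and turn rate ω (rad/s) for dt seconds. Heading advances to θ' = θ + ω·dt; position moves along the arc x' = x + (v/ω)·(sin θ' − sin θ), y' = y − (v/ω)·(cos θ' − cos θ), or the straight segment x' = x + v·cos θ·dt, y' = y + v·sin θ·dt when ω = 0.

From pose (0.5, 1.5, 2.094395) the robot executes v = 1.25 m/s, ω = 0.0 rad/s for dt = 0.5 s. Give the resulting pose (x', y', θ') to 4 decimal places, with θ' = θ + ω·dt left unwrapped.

(0.1875, 2.0413, 2.0944)

θ' = 2.0944 + 0.0·0.5 = 2.0944
ω = 0 → straight: x' = 0.5 + 1.25·cos(2.0944)·0.5 = 0.1875
y' = 1.5 + 1.25·sin(2.0944)·0.5 = 2.0413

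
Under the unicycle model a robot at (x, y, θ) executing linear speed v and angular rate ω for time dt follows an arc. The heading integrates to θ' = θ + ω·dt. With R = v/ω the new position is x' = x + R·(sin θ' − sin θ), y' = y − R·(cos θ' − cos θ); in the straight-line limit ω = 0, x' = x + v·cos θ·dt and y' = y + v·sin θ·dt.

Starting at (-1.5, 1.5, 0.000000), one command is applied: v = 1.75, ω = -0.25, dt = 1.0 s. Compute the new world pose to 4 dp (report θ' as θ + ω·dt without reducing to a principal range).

θ' = 0.0000 + -0.25·1.0 = -0.2500
R = v/ω = 1.75/-0.25 = -7.0000
x' = -1.5 + -7.0000·(sin -0.2500 − sin 0.0000) = 0.2318
y' = 1.5 − -7.0000·(cos -0.2500 − cos 0.0000) = 1.2824

(0.2318, 1.2824, -0.2500)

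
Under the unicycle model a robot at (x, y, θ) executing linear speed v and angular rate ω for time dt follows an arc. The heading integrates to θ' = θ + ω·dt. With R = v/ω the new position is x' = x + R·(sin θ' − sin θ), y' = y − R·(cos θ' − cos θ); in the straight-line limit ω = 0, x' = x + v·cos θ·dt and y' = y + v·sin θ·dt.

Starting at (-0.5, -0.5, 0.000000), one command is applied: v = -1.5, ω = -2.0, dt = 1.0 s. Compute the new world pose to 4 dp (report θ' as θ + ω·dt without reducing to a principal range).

θ' = 0.0000 + -2.0·1.0 = -2.0000
R = v/ω = -1.5/-2.0 = 0.7500
x' = -0.5 + 0.7500·(sin -2.0000 − sin 0.0000) = -1.1820
y' = -0.5 − 0.7500·(cos -2.0000 − cos 0.0000) = 0.5621

(-1.1820, 0.5621, -2.0000)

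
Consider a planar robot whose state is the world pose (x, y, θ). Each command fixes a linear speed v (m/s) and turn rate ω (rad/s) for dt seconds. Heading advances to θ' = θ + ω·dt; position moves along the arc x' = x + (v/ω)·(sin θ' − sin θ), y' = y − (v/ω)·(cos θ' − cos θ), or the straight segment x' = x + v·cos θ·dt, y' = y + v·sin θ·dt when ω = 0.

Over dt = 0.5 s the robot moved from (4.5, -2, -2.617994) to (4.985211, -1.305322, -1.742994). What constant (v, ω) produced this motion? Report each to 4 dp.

Δθ = -1.742994 − -2.617994 = 0.875000
ω = Δθ/dt = 0.875000/0.5 = 1.7500
R = −Δy/(cos θ' − cos θ) = -1.0000
v = R·ω = -1.0000·1.7500 = -1.7500

v = -1.7500, ω = 1.7500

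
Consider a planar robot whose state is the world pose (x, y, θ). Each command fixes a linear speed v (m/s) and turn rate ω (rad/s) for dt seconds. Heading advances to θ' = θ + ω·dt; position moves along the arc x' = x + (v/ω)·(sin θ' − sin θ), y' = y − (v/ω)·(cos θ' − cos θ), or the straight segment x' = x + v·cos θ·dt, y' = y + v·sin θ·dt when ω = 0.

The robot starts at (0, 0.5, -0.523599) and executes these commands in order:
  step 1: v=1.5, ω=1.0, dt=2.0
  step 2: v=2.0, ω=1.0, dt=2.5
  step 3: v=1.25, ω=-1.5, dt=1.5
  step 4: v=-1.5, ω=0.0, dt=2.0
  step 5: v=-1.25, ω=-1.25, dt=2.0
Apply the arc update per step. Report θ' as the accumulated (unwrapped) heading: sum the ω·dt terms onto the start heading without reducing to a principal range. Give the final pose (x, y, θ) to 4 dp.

step 1: θ'=1.4764 (R=1.5000) → pose (2.2433, 1.6577, 1.4764)
step 2: θ'=3.9764 (R=2.0000) → pose (-1.2301, 3.1888, 3.9764)
step 3: θ'=1.7264 (R=-0.8333) → pose (-2.6710, 3.6191, 1.7264)
step 4: θ'=1.7264 (straight) → pose (-2.2061, 0.6553, 1.7264)
step 5: θ'=-0.7736 (R=1.0000) → pose (-3.8927, -0.2150, -0.7736)

(-3.8927, -0.2150, -0.7736)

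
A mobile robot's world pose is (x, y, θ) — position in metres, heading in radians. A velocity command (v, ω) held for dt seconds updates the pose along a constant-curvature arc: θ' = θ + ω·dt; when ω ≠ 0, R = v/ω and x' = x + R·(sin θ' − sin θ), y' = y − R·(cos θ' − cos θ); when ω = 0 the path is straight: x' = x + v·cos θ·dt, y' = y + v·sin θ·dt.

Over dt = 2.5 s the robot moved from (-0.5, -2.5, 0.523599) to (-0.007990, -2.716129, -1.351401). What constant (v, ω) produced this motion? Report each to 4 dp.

Δθ = -1.351401 − 0.523599 = -1.875000
ω = Δθ/dt = -1.875000/2.5 = -0.7500
R = Δx/(sin θ' − sin θ) = -0.3333
v = R·ω = -0.3333·-0.7500 = 0.2500

v = 0.2500, ω = -0.7500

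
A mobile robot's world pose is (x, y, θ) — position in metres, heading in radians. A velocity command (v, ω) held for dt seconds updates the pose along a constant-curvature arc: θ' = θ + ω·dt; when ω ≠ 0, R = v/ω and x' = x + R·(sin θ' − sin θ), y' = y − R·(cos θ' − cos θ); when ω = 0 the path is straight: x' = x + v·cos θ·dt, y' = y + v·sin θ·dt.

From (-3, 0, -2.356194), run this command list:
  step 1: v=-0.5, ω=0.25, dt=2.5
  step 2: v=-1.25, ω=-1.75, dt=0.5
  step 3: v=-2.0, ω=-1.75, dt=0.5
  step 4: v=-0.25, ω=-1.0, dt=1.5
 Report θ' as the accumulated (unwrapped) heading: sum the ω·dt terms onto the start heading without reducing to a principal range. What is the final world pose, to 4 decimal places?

(-0.9777, 1.3876, -4.9812)

step 1: θ'=-1.7312 (R=-2.0000) → pose (-2.4399, 1.0948, -1.7312)
step 2: θ'=-2.6062 (R=0.7143) → pose (-2.0992, 1.5950, -2.6062)
step 3: θ'=-3.4812 (R=1.1429) → pose (-1.1354, 1.6897, -3.4812)
step 4: θ'=-4.9812 (R=0.2500) → pose (-0.9777, 1.3876, -4.9812)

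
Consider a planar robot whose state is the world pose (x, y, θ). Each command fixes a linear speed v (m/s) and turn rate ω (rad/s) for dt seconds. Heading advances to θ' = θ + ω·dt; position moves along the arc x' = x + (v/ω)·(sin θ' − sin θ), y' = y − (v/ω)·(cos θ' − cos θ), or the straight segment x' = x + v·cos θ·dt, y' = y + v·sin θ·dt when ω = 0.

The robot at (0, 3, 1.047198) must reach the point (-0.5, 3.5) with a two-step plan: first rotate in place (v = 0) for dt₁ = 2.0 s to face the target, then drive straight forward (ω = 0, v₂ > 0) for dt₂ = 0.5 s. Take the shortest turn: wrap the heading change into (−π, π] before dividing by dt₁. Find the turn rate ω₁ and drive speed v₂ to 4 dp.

ω₁ = 0.6545, v₂ = 1.4142

heading to target = atan2(3.5−3, -0.5−0) = 2.3562
Δθ = wrap(2.3562 − 1.0472) = 1.3090; ω₁ = Δθ/dt₁ = 0.6545
distance = √((-0.5−0)² + (3.5−3)²) = 0.7071; v₂ = distance/dt₂ = 1.4142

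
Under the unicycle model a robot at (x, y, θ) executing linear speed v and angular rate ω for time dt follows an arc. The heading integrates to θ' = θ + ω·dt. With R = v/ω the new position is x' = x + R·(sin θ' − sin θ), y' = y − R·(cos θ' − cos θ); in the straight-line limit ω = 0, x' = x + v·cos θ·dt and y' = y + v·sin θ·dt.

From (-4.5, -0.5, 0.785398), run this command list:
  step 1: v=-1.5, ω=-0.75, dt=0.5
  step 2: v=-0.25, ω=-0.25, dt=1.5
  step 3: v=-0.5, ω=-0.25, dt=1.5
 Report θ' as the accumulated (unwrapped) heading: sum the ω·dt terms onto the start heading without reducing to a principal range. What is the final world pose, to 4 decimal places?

(-6.2169, -0.8891, -0.3396)

step 1: θ'=0.4104 (R=2.0000) → pose (-5.1163, -0.9197, 0.4104)
step 2: θ'=0.0354 (R=1.0000) → pose (-5.4798, -1.0021, 0.0354)
step 3: θ'=-0.3396 (R=2.0000) → pose (-6.2169, -0.8891, -0.3396)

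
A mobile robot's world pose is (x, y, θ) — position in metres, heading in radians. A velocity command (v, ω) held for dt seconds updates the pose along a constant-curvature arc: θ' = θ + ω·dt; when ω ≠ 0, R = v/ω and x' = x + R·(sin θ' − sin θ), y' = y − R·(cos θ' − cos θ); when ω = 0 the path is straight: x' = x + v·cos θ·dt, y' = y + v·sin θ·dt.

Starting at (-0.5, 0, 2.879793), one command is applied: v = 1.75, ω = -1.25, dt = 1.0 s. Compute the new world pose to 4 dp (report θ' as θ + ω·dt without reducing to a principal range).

θ' = 2.8798 + -1.25·1.0 = 1.6298
R = v/ω = 1.75/-1.25 = -1.4000
x' = -0.5 + -1.4000·(sin 1.6298 − sin 2.8798) = -1.5352
y' = 0 − -1.4000·(cos 1.6298 − cos 2.8798) = 1.2697

(-1.5352, 1.2697, 1.6298)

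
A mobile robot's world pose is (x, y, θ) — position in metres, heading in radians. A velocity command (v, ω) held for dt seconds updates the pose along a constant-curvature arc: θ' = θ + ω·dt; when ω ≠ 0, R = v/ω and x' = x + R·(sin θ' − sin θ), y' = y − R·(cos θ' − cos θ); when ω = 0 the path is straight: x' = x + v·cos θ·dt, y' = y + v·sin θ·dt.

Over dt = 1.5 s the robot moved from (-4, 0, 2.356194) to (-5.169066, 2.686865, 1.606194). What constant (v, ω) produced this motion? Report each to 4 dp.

Δθ = 1.606194 − 2.356194 = -0.750000
ω = Δθ/dt = -0.750000/1.5 = -0.5000
R = −Δy/(cos θ' − cos θ) = -4.0000
v = R·ω = -4.0000·-0.5000 = 2.0000

v = 2.0000, ω = -0.5000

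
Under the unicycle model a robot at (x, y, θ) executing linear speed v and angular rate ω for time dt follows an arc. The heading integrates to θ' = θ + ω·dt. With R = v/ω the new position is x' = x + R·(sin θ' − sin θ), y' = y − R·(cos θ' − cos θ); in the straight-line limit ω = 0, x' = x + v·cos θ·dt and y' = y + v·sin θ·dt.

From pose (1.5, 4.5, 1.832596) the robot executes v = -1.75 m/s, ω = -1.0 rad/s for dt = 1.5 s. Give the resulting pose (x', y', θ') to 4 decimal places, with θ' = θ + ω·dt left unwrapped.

θ' = 1.8326 + -1.0·1.5 = 0.3326
R = v/ω = -1.75/-1.0 = 1.7500
x' = 1.5 + 1.7500·(sin 0.3326 − sin 1.8326) = 0.3810
y' = 4.5 − 1.7500·(cos 0.3326 − cos 1.8326) = 2.3930

(0.3810, 2.3930, 0.3326)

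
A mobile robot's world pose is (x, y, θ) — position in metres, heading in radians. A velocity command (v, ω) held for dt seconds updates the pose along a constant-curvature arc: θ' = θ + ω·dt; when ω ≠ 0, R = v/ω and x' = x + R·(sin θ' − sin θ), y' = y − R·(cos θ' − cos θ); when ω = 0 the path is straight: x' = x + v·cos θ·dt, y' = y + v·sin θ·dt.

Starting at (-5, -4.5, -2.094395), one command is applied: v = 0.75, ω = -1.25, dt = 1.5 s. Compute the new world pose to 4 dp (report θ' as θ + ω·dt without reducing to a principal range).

(-5.9615, -4.6059, -3.9694)

θ' = -2.0944 + -1.25·1.5 = -3.9694
R = v/ω = 0.75/-1.25 = -0.6000
x' = -5 + -0.6000·(sin -3.9694 − sin -2.0944) = -5.9615
y' = -4.5 − -0.6000·(cos -3.9694 − cos -2.0944) = -4.6059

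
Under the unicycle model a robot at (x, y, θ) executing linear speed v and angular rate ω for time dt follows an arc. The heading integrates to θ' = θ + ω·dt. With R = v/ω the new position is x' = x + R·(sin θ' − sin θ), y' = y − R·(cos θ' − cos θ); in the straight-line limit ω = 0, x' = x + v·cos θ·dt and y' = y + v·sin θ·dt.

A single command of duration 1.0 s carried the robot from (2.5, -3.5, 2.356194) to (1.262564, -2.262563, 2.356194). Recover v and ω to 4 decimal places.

Δθ = 2.356194 − 2.356194 = 0.000000
ω = Δθ/dt = 0.000000/1.0 = 0.0000
ω = 0 → v = (Δx·cos θ + Δy·sin θ)/dt = 1.7500

v = 1.7500, ω = 0.0000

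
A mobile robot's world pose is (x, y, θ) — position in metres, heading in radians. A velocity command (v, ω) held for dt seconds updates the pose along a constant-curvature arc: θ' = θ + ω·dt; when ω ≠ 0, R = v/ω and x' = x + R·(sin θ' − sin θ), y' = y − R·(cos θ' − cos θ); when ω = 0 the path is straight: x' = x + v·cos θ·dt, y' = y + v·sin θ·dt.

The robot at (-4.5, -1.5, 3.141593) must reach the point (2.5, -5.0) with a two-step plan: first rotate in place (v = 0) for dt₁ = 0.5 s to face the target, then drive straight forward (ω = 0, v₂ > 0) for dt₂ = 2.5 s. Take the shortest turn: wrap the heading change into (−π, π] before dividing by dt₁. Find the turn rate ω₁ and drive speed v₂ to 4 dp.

ω₁ = 5.3559, v₂ = 3.1305

heading to target = atan2(-5−-1.5, 2.5−-4.5) = -0.4636
Δθ = wrap(-0.4636 − 3.1416) = 2.6779; ω₁ = Δθ/dt₁ = 5.3559
distance = √((2.5−-4.5)² + (-5−-1.5)²) = 7.8262; v₂ = distance/dt₂ = 3.1305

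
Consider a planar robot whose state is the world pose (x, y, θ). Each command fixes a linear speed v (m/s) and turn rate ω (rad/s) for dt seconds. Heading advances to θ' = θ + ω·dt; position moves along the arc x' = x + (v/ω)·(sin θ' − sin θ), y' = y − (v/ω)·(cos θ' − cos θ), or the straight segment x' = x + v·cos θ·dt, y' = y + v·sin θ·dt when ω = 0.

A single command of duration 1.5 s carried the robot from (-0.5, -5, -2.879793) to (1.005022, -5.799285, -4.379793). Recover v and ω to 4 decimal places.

Δθ = -4.379793 − -2.879793 = -1.500000
ω = Δθ/dt = -1.500000/1.5 = -1.0000
R = Δx/(sin θ' − sin θ) = 1.2500
v = R·ω = 1.2500·-1.0000 = -1.2500

v = -1.2500, ω = -1.0000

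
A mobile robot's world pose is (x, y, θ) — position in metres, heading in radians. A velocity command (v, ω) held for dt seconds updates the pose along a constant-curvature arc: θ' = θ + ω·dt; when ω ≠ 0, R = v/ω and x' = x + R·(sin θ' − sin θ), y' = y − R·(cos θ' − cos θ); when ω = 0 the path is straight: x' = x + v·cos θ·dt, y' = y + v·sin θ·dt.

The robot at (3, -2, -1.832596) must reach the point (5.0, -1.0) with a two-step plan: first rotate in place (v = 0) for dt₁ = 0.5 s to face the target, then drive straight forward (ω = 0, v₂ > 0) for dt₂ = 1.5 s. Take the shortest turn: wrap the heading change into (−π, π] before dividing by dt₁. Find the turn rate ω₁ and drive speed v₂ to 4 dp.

ω₁ = 4.5925, v₂ = 1.4907

heading to target = atan2(-1−-2, 5−3) = 0.4636
Δθ = wrap(0.4636 − -1.8326) = 2.2962; ω₁ = Δθ/dt₁ = 4.5925
distance = √((5−3)² + (-1−-2)²) = 2.2361; v₂ = distance/dt₂ = 1.4907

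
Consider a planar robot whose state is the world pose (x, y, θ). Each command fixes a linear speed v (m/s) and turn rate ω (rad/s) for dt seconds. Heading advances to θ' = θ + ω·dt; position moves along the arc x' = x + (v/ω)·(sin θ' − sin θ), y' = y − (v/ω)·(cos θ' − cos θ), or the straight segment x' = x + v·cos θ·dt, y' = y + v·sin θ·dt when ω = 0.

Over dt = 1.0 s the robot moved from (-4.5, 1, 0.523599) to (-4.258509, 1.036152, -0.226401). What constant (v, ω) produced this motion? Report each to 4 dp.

Δθ = -0.226401 − 0.523599 = -0.750000
ω = Δθ/dt = -0.750000/1.0 = -0.7500
R = Δx/(sin θ' − sin θ) = -0.3333
v = R·ω = -0.3333·-0.7500 = 0.2500

v = 0.2500, ω = -0.7500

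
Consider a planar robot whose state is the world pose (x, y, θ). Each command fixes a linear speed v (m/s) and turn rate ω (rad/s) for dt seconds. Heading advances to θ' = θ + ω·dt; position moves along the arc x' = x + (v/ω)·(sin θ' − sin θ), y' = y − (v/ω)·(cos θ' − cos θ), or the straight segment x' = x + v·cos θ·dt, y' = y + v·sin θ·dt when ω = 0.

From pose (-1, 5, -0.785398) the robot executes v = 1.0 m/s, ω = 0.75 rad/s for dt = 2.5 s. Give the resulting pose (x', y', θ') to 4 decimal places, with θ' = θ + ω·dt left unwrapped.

(1.1247, 5.3257, 1.0896)

θ' = -0.7854 + 0.75·2.5 = 1.0896
R = v/ω = 1.0/0.75 = 1.3333
x' = -1 + 1.3333·(sin 1.0896 − sin -0.7854) = 1.1247
y' = 5 − 1.3333·(cos 1.0896 − cos -0.7854) = 5.3257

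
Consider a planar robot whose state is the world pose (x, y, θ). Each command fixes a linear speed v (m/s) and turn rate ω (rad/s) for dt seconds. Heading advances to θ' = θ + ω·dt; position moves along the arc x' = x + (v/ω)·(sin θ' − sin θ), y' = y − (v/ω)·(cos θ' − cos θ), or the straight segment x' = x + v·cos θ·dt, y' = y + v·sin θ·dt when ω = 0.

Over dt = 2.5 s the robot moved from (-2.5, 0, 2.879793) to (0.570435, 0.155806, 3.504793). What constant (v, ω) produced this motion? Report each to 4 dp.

v = -1.2500, ω = 0.2500

Δθ = 3.504793 − 2.879793 = 0.625000
ω = Δθ/dt = 0.625000/2.5 = 0.2500
R = Δx/(sin θ' − sin θ) = -5.0000
v = R·ω = -5.0000·0.2500 = -1.2500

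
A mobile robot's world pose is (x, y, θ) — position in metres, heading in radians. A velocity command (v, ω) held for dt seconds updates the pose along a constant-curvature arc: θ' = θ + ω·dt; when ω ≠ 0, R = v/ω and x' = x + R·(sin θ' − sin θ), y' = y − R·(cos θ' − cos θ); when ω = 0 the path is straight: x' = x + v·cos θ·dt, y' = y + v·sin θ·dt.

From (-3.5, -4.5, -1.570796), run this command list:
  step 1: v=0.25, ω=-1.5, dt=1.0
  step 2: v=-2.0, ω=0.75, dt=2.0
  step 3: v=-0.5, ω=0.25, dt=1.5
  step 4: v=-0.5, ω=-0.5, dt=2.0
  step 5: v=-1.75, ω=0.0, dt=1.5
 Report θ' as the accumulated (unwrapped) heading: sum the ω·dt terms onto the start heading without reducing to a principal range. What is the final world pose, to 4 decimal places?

(0.3396, 1.8064, -2.1958)

step 1: θ'=-3.0708 (R=-0.1667) → pose (-3.6549, -4.6662, -3.0708)
step 2: θ'=-1.5708 (R=-2.6667) → pose (-1.1768, -2.0063, -1.5708)
step 3: θ'=-1.1958 (R=-2.0000) → pose (-1.3158, -1.2737, -1.1958)
step 4: θ'=-2.1958 (R=1.0000) → pose (-1.1963, -0.3223, -2.1958)
step 5: θ'=-2.1958 (straight) → pose (0.3396, 1.8064, -2.1958)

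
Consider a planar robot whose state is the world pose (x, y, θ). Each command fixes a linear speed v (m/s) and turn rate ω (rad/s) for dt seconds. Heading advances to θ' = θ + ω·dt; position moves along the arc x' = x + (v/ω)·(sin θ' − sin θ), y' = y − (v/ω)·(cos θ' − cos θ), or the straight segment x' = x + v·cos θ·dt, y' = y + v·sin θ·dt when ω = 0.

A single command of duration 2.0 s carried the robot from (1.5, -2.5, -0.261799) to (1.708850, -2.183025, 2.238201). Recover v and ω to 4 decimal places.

v = 0.2500, ω = 1.2500

Δθ = 2.238201 − -0.261799 = 2.500000
ω = Δθ/dt = 2.500000/2.0 = 1.2500
R = −Δy/(cos θ' − cos θ) = 0.2000
v = R·ω = 0.2000·1.2500 = 0.2500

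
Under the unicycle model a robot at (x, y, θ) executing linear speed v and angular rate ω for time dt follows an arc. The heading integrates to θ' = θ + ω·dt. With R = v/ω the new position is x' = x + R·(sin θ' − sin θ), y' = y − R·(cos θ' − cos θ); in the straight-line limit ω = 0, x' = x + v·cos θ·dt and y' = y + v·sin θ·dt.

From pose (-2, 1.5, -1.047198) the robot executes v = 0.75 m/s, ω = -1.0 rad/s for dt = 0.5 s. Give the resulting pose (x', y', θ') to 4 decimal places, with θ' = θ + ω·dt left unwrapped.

θ' = -1.0472 + -1.0·0.5 = -1.5472
R = v/ω = 0.75/-1.0 = -0.7500
x' = -2 + -0.7500·(sin -1.5472 − sin -1.0472) = -1.8997
y' = 1.5 − -0.7500·(cos -1.5472 − cos -1.0472) = 1.1427

(-1.8997, 1.1427, -1.5472)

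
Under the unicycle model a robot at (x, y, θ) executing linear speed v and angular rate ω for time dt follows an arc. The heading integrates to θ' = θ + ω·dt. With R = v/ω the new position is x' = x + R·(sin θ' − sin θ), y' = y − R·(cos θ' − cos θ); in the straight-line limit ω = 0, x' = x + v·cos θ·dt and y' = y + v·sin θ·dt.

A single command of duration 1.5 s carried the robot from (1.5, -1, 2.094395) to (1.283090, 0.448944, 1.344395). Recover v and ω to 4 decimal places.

v = 1.0000, ω = -0.5000

Δθ = 1.344395 − 2.094395 = -0.750000
ω = Δθ/dt = -0.750000/1.5 = -0.5000
R = −Δy/(cos θ' − cos θ) = -2.0000
v = R·ω = -2.0000·-0.5000 = 1.0000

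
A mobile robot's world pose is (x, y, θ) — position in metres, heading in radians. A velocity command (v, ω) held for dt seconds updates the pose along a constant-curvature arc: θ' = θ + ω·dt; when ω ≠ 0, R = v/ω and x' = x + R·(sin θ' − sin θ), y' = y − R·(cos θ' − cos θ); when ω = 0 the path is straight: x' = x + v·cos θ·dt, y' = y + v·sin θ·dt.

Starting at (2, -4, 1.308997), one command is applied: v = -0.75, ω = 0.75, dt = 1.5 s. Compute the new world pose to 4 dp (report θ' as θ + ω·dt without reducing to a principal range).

θ' = 1.3090 + 0.75·1.5 = 2.4340
R = v/ω = -0.75/0.75 = -1.0000
x' = 2 + -1.0000·(sin 2.4340 − sin 1.3090) = 2.3159
y' = -4 − -1.0000·(cos 2.4340 − cos 1.3090) = -5.0187

(2.3159, -5.0187, 2.4340)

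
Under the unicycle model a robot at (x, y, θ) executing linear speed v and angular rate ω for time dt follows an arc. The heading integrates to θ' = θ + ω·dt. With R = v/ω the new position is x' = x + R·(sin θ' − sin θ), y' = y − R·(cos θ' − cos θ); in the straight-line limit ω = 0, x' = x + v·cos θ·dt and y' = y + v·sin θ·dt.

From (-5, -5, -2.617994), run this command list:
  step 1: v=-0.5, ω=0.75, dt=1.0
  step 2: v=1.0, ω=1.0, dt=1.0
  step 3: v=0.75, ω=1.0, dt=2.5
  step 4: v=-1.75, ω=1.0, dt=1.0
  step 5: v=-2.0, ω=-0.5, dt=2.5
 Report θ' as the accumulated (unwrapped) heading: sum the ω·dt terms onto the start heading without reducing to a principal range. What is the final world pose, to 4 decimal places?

(-0.3112, -10.6895, 1.3820)

step 1: θ'=-1.8680 (R=-0.6667) → pose (-4.6959, -4.6179, -1.8680)
step 2: θ'=-0.8680 (R=1.0000) → pose (-4.5028, -5.5571, -0.8680)
step 3: θ'=1.6320 (R=0.7500) → pose (-3.1819, -5.0264, 1.6320)
step 4: θ'=2.6320 (R=-1.7500) → pose (-2.2889, -6.4470, 2.6320)
step 5: θ'=1.3820 (R=4.0000) → pose (-0.3112, -10.6895, 1.3820)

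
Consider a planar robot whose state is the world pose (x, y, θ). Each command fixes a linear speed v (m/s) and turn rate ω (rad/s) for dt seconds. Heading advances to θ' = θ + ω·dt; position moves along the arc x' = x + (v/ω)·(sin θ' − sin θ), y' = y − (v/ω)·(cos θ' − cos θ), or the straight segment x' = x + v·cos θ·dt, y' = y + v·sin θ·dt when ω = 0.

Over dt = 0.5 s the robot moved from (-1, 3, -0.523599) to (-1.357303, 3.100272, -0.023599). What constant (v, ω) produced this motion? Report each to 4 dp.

v = -0.7500, ω = 1.0000

Δθ = -0.023599 − -0.523599 = 0.500000
ω = Δθ/dt = 0.500000/0.5 = 1.0000
R = Δx/(sin θ' − sin θ) = -0.7500
v = R·ω = -0.7500·1.0000 = -0.7500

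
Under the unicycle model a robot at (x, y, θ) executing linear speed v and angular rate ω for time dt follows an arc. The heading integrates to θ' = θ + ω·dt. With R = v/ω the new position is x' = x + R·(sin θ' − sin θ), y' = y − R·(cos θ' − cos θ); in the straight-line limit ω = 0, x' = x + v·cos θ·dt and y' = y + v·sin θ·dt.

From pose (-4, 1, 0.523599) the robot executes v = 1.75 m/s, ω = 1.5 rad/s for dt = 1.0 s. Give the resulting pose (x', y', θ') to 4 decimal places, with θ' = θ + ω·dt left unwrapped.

θ' = 0.5236 + 1.5·1.0 = 2.0236
R = v/ω = 1.75/1.5 = 1.1667
x' = -4 + 1.1667·(sin 2.0236 − sin 0.5236) = -3.5342
y' = 1 − 1.1667·(cos 2.0236 − cos 0.5236) = 2.5208

(-3.5342, 2.5208, 2.0236)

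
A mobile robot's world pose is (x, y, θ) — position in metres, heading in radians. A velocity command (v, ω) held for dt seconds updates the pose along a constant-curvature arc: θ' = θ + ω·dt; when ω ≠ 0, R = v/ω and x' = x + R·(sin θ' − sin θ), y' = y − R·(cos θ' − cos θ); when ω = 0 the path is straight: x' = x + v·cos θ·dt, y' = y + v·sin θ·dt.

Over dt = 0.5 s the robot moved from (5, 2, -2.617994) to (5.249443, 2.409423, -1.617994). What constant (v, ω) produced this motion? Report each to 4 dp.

Δθ = -1.617994 − -2.617994 = 1.000000
ω = Δθ/dt = 1.000000/0.5 = 2.0000
R = −Δy/(cos θ' − cos θ) = -0.5000
v = R·ω = -0.5000·2.0000 = -1.0000

v = -1.0000, ω = 2.0000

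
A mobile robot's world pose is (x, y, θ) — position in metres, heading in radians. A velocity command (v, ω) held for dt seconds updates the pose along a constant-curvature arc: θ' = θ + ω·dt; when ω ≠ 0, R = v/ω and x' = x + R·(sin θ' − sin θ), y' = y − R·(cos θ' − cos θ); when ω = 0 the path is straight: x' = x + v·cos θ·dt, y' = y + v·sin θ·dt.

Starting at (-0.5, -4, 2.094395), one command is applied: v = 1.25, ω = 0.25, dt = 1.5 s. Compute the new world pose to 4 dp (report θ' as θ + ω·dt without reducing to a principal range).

θ' = 2.0944 + 0.25·1.5 = 2.4694
R = v/ω = 1.25/0.25 = 5.0000
x' = -0.5 + 5.0000·(sin 2.4694 − sin 2.0944) = -1.7166
y' = -4 − 5.0000·(cos 2.4694 − cos 2.0944) = -2.5877

(-1.7166, -2.5877, 2.4694)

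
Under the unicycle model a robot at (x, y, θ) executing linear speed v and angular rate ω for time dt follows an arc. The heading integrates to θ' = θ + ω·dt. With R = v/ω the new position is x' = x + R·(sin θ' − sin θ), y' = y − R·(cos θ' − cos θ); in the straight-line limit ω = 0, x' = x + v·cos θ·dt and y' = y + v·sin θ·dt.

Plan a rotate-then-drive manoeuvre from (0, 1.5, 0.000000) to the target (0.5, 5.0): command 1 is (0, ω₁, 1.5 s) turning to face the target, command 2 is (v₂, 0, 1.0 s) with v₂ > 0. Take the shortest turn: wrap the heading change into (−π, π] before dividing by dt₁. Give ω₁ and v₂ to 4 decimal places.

ω₁ = 0.9526, v₂ = 3.5355

heading to target = atan2(5−1.5, 0.5−0) = 1.4289
Δθ = wrap(1.4289 − 0.0000) = 1.4289; ω₁ = Δθ/dt₁ = 0.9526
distance = √((0.5−0)² + (5−1.5)²) = 3.5355; v₂ = distance/dt₂ = 3.5355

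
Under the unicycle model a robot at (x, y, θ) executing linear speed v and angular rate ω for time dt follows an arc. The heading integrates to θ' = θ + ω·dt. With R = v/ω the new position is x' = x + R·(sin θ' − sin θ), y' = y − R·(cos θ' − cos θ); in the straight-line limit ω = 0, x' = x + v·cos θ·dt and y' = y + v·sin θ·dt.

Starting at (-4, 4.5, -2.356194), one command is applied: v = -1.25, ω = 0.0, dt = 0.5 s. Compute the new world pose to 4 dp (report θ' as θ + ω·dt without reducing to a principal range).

(-3.5581, 4.9419, -2.3562)

θ' = -2.3562 + 0.0·0.5 = -2.3562
ω = 0 → straight: x' = -4 + -1.25·cos(-2.3562)·0.5 = -3.5581
y' = 4.5 + -1.25·sin(-2.3562)·0.5 = 4.9419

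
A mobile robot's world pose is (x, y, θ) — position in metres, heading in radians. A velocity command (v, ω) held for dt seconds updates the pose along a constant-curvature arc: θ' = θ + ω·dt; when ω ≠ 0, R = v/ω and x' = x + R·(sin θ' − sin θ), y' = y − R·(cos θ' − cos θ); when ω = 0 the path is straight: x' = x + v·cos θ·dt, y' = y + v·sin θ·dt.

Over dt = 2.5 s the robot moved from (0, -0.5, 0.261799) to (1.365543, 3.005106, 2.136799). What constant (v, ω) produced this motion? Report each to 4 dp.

v = 1.7500, ω = 0.7500

Δθ = 2.136799 − 0.261799 = 1.875000
ω = Δθ/dt = 1.875000/2.5 = 0.7500
R = −Δy/(cos θ' − cos θ) = 2.3333
v = R·ω = 2.3333·0.7500 = 1.7500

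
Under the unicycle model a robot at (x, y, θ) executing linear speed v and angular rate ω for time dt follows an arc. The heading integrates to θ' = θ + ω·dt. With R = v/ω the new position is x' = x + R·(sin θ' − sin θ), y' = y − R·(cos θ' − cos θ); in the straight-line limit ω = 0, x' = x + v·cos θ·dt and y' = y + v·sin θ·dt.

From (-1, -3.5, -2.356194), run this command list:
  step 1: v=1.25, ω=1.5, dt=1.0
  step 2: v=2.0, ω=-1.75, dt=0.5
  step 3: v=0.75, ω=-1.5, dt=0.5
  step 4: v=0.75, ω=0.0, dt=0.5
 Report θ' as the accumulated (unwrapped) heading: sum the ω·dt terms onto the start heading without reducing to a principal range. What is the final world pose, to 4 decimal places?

(-1.2583, -6.1119, -2.4812)

step 1: θ'=-0.8562 (R=0.8333) → pose (-1.0402, -4.6354, -0.8562)
step 2: θ'=-1.7312 (R=-1.1429) → pose (-0.7753, -5.5668, -1.7312)
step 3: θ'=-2.4812 (R=-0.5000) → pose (-0.9621, -5.8818, -2.4812)
step 4: θ'=-2.4812 (straight) → pose (-1.2583, -6.1119, -2.4812)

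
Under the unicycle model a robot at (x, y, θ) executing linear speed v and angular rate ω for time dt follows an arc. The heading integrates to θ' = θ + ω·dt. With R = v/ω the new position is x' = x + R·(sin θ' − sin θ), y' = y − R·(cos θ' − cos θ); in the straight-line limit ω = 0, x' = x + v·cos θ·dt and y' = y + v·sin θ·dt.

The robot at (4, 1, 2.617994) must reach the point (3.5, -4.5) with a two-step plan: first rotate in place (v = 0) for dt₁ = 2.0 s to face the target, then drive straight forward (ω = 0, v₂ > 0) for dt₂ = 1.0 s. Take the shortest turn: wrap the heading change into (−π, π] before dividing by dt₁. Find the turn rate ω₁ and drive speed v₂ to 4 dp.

heading to target = atan2(-4.5−1, 3.5−4) = -1.6615
Δθ = wrap(-1.6615 − 2.6180) = 2.0037; ω₁ = Δθ/dt₁ = 1.0019
distance = √((3.5−4)² + (-4.5−1)²) = 5.5227; v₂ = distance/dt₂ = 5.5227

ω₁ = 1.0019, v₂ = 5.5227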